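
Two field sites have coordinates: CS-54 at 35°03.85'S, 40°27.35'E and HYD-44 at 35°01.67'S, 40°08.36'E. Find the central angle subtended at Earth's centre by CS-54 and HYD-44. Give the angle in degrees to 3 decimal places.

CS-54: φ = -35.06417°, λ = +40.45583°
HYD-44: φ = -35.02783°, λ = +40.13933°
Δφ = 0.0363°,  Δλ = -0.3165°
a = sin²(Δφ/2) + cos φ₁ cos φ₂ sin²(Δλ/2) = 0.000005
c = 2·arcsin(√a) = 0.004567 rad = 0.2617°

0.262°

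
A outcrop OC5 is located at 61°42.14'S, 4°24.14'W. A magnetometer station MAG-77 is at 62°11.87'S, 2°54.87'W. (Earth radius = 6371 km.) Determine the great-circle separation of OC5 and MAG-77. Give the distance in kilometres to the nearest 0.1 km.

OC5: φ = -61.70233°, λ = -4.40233°
MAG-77: φ = -62.19783°, λ = -2.91450°
Δφ = -0.4955°,  Δλ = 1.4878°
a = sin²(Δφ/2) + cos φ₁ cos φ₂ sin²(Δλ/2) = 0.000056
c = 2·arcsin(√a) = 0.014963 rad = 0.8573°
d = R·c = 6371 × 0.014963 = 95.3 km

95.3 km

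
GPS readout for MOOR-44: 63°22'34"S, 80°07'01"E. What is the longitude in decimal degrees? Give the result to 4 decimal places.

80.1169°E

80° + 7′/60 + 1″/3600 = 80 + 0.11667 + 0.00028 = 80.1169°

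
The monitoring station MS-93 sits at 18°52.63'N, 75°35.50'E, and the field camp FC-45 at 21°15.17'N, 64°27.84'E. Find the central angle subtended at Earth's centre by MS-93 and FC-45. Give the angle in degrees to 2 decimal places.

10.72°

MS-93: φ = +18.87717°, λ = +75.59167°
FC-45: φ = +21.25283°, λ = +64.46400°
Δφ = 2.3757°,  Δλ = -11.1277°
a = sin²(Δφ/2) + cos φ₁ cos φ₂ sin²(Δλ/2) = 0.008719
c = 2·arcsin(√a) = 0.187028 rad = 10.7159°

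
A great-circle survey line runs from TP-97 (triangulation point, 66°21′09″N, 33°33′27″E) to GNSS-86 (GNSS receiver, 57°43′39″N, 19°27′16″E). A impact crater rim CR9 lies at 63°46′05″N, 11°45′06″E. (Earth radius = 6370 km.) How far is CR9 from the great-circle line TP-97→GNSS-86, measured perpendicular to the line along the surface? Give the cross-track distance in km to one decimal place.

683.8 km

TP-97: φ = +66.35250°, λ = +33.55750°
GNSS-86: φ = +57.72750°, λ = +19.45444°
CR9: φ = +63.76806°, λ = +11.75167°
δ₁₃ = central angle TP-97→CR9 = 0.165736 rad  (haversine)
θ₁₃ = bearing TP-97→CR9 = 264.392°,  θ₁₂ = bearing TP-97→GNSS-86 = 223.895°
dₓₜ = R·arcsin(sin δ₁₃ · sin(θ₁₃ − θ₁₂)) = 6370·arcsin(0.16498·sin(40.498°)) = 683.792 km
|dₓₜ| = 683.792 km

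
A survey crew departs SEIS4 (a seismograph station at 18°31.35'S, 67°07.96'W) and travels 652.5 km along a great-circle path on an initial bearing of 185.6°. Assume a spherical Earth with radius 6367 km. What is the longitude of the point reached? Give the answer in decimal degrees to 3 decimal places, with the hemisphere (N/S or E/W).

67.761°W

SEIS4: φ = -18.52250°, λ = -67.13267°
δ = d/R = 652.5/6367 = 0.102482 rad
φ₂ = arcsin(sin φ₁ cos δ + cos φ₁ sin δ cos θ)
   = arcsin(-0.31768·0.99475 + 0.94820·0.10230·-0.99523) = -24.36514°
λ₂ = λ₁ + atan2(sin θ sin δ cos φ₁, cos δ − sin φ₁ sin φ₂) = -67.76058°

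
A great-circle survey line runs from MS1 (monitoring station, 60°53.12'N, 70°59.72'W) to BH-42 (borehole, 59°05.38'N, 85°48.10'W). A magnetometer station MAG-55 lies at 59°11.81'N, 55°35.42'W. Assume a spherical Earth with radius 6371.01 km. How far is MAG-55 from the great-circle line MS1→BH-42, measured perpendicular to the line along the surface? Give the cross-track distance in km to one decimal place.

192.3 km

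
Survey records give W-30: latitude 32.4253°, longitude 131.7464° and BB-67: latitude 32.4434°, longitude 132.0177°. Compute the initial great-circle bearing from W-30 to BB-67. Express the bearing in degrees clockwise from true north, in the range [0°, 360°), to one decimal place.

85.4°

Δλ = 0.2713°
y = sin Δλ · cos φ₂ = 0.003996
x = cos φ₁ sin φ₂ − sin φ₁ cos φ₂ cos Δλ = 0.000321
θ = atan2(y, x) = 85.4076° → 85.4076° (mod 360°)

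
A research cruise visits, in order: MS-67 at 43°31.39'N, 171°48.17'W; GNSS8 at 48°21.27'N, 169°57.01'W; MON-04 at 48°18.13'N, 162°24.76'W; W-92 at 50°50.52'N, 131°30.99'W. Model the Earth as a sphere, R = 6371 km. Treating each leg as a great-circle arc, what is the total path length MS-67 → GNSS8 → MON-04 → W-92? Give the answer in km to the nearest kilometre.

MS-67: φ = +43.52317°, λ = -171.80283°
GNSS8: φ = +48.35450°, λ = -169.95017°
MON-04: φ = +48.30217°, λ = -162.41267°
W-92: φ = +50.84200°, λ = -131.51650°
MS-67→GNSS8: c = 0.087262 rad, d = 555.95 km
GNSS8→MON-04: c = 0.087435 rad, d = 557.05 km
MON-04→W-92: c = 0.349884 rad, d = 2229.11 km
Total = 555.95 + 557.05 + 2229.11 = 3342.11 km

3342 km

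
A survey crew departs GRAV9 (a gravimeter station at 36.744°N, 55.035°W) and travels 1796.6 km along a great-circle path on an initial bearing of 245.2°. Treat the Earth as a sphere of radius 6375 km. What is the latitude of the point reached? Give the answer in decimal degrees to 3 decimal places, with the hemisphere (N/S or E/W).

28.762°N

δ = d/R = 1796.6/6375 = 0.281820 rad
φ₂ = arcsin(sin φ₁ cos δ + cos φ₁ sin δ cos θ)
   = arcsin(0.59824·0.96055 + 0.80132·0.27810·-0.41945) = 28.76159°
λ₂ = λ₁ + atan2(sin θ sin δ cos φ₁, cos δ − sin φ₁ sin φ₂) = -71.77238°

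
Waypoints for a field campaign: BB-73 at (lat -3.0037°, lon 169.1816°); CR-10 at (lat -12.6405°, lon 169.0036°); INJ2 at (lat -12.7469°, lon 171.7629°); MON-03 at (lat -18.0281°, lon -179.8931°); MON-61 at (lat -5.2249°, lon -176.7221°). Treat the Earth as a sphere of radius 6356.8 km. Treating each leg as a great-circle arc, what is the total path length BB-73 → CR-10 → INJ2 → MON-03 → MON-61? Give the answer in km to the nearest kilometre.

BB-73→CR-10: c = 0.168222 rad, d = 1069.35 km
CR-10→INJ2: c = 0.047018 rad, d = 298.89 km
INJ2→MON-03: c = 0.167903 rad, d = 1067.33 km
MON-03→MON-61: c = 0.229909 rad, d = 1461.49 km
Total = 1069.35 + 298.89 + 1067.33 + 1461.49 = 3897.05 km

3897 km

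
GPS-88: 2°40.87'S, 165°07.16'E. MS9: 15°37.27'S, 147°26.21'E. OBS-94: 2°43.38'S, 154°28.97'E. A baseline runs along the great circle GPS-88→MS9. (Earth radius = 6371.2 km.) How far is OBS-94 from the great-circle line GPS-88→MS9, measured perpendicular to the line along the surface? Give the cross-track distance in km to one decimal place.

712.0 km

GPS-88: φ = -2.68117°, λ = +165.11933°
MS9: φ = -15.62117°, λ = +147.43683°
OBS-94: φ = -2.72300°, λ = +154.48283°
δ₁₃ = central angle GPS-88→OBS-94 = 0.185436 rad  (haversine)
θ₁₃ = bearing GPS-88→OBS-94 = 269.524°,  θ₁₂ = bearing GPS-88→MS9 = 232.303°
dₓₜ = R·arcsin(sin δ₁₃ · sin(θ₁₃ − θ₁₂)) = 6371.2·arcsin(0.18438·sin(37.220°)) = 712.028 km
|dₓₜ| = 712.028 km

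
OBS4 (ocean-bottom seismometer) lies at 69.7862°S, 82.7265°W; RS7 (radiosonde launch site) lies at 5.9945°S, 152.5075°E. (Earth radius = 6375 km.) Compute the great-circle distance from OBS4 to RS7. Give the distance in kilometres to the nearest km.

10639 km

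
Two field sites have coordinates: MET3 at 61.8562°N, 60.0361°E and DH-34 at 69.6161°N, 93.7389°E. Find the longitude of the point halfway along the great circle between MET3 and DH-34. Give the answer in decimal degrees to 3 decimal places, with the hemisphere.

Bx = cos φ₂ cos Δλ = 0.289767,  By = cos φ₂ sin Δλ = 0.193271
φₘ = atan2(sin φ₁ + sin φ₂, √((cos φ₁ + Bx)² + By²)) = 66.64289°
λₘ = λ₁ + atan2(By, cos φ₁ + Bx) = 74.27809°

74.278°E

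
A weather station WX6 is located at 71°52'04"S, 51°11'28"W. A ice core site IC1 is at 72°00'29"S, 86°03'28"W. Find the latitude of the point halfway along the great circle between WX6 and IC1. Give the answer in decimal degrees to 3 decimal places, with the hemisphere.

72.717°S

WX6: φ = -71.86778°, λ = -51.19111°
IC1: φ = -72.00806°, λ = -86.05778°
Bx = cos φ₂ cos Δλ = 0.253434,  By = cos φ₂ sin Δλ = -0.176579
φₘ = atan2(sin φ₁ + sin φ₂, √((cos φ₁ + Bx)² + By²)) = -72.71707°
λₘ = λ₁ + atan2(By, cos φ₁ + Bx) = -68.55691°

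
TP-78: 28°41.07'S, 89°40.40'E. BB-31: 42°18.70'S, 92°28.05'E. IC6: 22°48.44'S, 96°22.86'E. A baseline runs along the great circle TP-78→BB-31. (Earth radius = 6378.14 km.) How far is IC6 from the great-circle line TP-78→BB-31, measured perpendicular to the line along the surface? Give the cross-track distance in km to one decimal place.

776.5 km

TP-78: φ = -28.68450°, λ = +89.67333°
BB-31: φ = -42.31167°, λ = +92.46750°
IC6: φ = -22.80733°, λ = +96.38100°
δ₁₃ = central angle TP-78→IC6 = 0.147045 rad  (haversine)
θ₁₃ = bearing TP-78→IC6 = 47.297°,  θ₁₂ = bearing TP-78→BB-31 = 171.316°
dₓₜ = R·arcsin(sin δ₁₃ · sin(θ₁₃ − θ₁₂)) = 6378.14·arcsin(0.14652·sin(-124.019°)) = -776.476 km
|dₓₜ| = 776.476 km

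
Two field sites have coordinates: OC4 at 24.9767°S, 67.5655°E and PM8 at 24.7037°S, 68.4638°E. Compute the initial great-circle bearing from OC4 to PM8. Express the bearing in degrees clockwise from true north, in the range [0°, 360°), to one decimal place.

Δλ = 0.8983°
y = sin Δλ · cos φ₂ = 0.014243
x = cos φ₁ sin φ₂ − sin φ₁ cos φ₂ cos Δλ = 0.004718
θ = atan2(y, x) = 71.6739° → 71.6739° (mod 360°)

71.7°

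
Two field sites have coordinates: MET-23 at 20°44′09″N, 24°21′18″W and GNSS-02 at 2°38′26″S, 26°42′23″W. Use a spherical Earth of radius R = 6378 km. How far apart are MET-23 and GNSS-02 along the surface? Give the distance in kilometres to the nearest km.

2615 km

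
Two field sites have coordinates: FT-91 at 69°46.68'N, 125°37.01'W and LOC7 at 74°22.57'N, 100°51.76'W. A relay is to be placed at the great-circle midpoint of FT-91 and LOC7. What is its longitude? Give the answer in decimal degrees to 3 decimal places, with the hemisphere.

FT-91: φ = +69.77800°, λ = -125.61683°
LOC7: φ = +74.37617°, λ = -100.86267°
Bx = cos φ₂ cos Δλ = 0.244573,  By = cos φ₂ sin Δλ = 0.112771
φₘ = atan2(sin φ₁ + sin φ₂, √((cos φ₁ + Bx)² + By²)) = 72.46175°
λₘ = λ₁ + atan2(By, cos φ₁ + Bx) = -114.80010°

114.800°W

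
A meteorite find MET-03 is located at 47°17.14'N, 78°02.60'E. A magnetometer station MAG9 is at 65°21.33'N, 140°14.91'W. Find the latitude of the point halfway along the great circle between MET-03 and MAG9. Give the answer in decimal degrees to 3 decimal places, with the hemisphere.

75.147°N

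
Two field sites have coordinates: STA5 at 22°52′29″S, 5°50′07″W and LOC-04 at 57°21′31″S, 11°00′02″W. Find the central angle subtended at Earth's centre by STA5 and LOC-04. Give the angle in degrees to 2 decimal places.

STA5: φ = -22.87472°, λ = -5.83528°
LOC-04: φ = -57.35861°, λ = -11.00056°
Δφ = -34.4839°,  Δλ = -5.1653°
a = sin²(Δφ/2) + cos φ₁ cos φ₂ sin²(Δλ/2) = 0.088866
c = 2·arcsin(√a) = 0.605413 rad = 34.6876°

34.69°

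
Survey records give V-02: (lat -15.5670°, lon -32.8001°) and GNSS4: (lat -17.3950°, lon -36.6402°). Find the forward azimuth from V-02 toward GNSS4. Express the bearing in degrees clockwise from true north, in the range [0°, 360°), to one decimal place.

Δλ = -3.8401°
y = sin Δλ · cos φ₂ = -0.063909
x = cos φ₁ sin φ₂ − sin φ₁ cos φ₂ cos Δλ = -0.032474
θ = atan2(y, x) = -116.9364° → 243.0636° (mod 360°)

243.1°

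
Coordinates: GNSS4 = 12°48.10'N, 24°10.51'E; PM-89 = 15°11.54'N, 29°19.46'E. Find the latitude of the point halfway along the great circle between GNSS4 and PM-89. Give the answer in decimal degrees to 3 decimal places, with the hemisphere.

14.011°N

GNSS4: φ = +12.80167°, λ = +24.17517°
PM-89: φ = +15.19233°, λ = +29.32433°
Bx = cos φ₂ cos Δλ = 0.961157,  By = cos φ₂ sin Δλ = 0.086612
φₘ = atan2(sin φ₁ + sin φ₂, √((cos φ₁ + Bx)² + By²)) = 14.01059°
λₘ = λ₁ + atan2(By, cos φ₁ + Bx) = 26.73635°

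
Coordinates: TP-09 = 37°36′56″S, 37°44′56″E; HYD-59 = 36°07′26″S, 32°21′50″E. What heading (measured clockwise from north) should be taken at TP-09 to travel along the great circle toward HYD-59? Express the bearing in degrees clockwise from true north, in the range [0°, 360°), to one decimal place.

287.5°

TP-09: φ = -37.61556°, λ = +37.74889°
HYD-59: φ = -36.12389°, λ = +32.36389°
Δλ = -5.3850°
y = sin Δλ · cos φ₂ = -0.075805
x = cos φ₁ sin φ₂ − sin φ₁ cos φ₂ cos Δλ = 0.023856
θ = atan2(y, x) = -72.5313° → 287.4687° (mod 360°)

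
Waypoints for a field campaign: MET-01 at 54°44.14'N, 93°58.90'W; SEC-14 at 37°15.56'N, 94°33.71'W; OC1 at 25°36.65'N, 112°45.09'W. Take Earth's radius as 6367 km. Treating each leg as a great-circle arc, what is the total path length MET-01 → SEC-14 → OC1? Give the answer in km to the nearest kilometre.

4092 km

MET-01: φ = +54.73567°, λ = -93.98167°
SEC-14: φ = +37.25933°, λ = -94.56183°
OC1: φ = +25.61083°, λ = -112.75150°
MET-01→SEC-14: c = 0.305098 rad, d = 1942.56 km
SEC-14→OC1: c = 0.337638 rad, d = 2149.74 km
Total = 1942.56 + 2149.74 = 4092.30 km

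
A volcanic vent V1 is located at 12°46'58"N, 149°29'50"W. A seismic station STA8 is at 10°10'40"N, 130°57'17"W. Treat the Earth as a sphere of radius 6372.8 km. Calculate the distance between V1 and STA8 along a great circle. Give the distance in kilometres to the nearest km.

2041 km

V1: φ = +12.78278°, λ = -149.49722°
STA8: φ = +10.17778°, λ = -130.95472°
Δφ = -2.6050°,  Δλ = 18.5425°
a = sin²(Δφ/2) + cos φ₁ cos φ₂ sin²(Δλ/2) = 0.025431
c = 2·arcsin(√a) = 0.320310 rad = 18.3524°
d = R·c = 6372.8 × 0.320310 = 2041.3 km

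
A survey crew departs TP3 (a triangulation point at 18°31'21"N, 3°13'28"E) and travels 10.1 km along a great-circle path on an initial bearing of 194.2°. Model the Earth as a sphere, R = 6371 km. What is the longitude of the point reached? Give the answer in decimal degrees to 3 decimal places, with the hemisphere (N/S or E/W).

TP3: φ = +18.52250°, λ = +3.22444°
δ = d/R = 10.1/6371 = 0.001585 rad
φ₂ = arcsin(sin φ₁ cos δ + cos φ₁ sin δ cos θ)
   = arcsin(0.31768·1.00000 + 0.94820·0.00159·-0.96945) = 18.43444°
λ₂ = λ₁ + atan2(sin θ sin δ cos φ₁, cos δ − sin φ₁ sin φ₂) = 3.20096°

3.201°E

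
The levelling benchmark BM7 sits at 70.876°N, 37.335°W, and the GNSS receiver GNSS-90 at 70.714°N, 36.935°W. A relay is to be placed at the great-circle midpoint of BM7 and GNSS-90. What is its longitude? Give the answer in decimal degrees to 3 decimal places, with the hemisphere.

Bx = cos φ₂ cos Δλ = 0.330276,  By = cos φ₂ sin Δλ = 0.002306
φₘ = atan2(sin φ₁ + sin φ₂, √((cos φ₁ + Bx)² + By²)) = 70.79511°
λₘ = λ₁ + atan2(By, cos φ₁ + Bx) = -37.13419°

37.134°W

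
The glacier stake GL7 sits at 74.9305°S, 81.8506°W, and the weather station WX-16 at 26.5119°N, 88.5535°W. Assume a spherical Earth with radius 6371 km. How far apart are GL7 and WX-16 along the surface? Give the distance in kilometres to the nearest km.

11290 km

Δφ = 101.4424°,  Δλ = -6.7029°
a = sin²(Δφ/2) + cos φ₁ cos φ₂ sin²(Δλ/2) = 0.599986
c = 2·arcsin(√a) = 1.772127 rad = 101.5354°
d = R·c = 6371 × 1.772127 = 11290.2 km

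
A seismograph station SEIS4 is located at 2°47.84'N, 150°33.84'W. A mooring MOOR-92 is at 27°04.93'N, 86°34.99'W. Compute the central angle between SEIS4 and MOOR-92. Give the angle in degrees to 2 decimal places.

65.65°

SEIS4: φ = +2.79733°, λ = -150.56400°
MOOR-92: φ = +27.08217°, λ = -86.58317°
Δφ = 24.2848°,  Δλ = 63.9808°
a = sin²(Δφ/2) + cos φ₁ cos φ₂ sin²(Δλ/2) = 0.293837
c = 2·arcsin(√a) = 1.145790 rad = 65.6489°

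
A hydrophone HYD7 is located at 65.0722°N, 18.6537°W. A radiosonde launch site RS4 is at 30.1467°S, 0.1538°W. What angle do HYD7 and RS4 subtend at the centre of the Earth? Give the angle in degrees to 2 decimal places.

Δφ = -95.2189°,  Δλ = 18.4999°
a = sin²(Δφ/2) + cos φ₁ cos φ₂ sin²(Δλ/2) = 0.554898
c = 2·arcsin(√a) = 1.680813 rad = 96.3035°

96.30°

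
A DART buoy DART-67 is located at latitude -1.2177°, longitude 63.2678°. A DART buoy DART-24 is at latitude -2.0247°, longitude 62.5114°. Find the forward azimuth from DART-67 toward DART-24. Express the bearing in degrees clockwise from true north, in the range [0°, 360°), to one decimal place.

Δλ = -0.7564°
y = sin Δλ · cos φ₂ = -0.013193
x = cos φ₁ sin φ₂ − sin φ₁ cos φ₂ cos Δλ = -0.014086
θ = atan2(y, x) = -136.8752° → 223.1248° (mod 360°)

223.1°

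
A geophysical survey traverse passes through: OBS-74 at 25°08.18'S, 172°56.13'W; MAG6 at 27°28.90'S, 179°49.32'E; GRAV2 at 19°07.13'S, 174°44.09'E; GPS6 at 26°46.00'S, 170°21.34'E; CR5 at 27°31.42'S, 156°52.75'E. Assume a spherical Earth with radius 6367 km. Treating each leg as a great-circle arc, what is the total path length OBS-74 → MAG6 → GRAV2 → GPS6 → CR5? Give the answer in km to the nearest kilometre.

4126 km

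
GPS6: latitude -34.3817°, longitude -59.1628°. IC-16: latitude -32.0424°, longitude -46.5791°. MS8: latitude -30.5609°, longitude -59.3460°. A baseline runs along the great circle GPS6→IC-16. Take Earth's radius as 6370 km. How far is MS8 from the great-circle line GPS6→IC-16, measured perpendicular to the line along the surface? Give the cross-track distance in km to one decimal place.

δ₁₃ = central angle GPS6→MS8 = 0.066740 rad  (haversine)
θ₁₃ = bearing GPS6→MS8 = 357.634°,  θ₁₂ = bearing GPS6→IC-16 = 80.979°
dₓₜ = R·arcsin(sin δ₁₃ · sin(θ₁₃ − θ₁₂)) = 6370·arcsin(0.06669·sin(276.655°)) = -422.265 km
|dₓₜ| = 422.265 km

422.3 km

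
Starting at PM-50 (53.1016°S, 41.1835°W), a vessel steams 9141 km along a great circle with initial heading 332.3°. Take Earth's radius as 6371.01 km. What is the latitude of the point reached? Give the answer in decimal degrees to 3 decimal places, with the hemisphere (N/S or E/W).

δ = d/R = 9141/6371.01 = 1.434780 rad
φ₂ = arcsin(sin φ₁ cos δ + cos φ₁ sin δ cos θ)
   = arcsin(-0.79970·0.13560 + 0.60040·0.99076·0.88539) = 24.72363°
λ₂ = λ₁ + atan2(sin θ sin δ cos φ₁, cos δ − sin φ₁ sin φ₂) = -71.64936°

24.724°N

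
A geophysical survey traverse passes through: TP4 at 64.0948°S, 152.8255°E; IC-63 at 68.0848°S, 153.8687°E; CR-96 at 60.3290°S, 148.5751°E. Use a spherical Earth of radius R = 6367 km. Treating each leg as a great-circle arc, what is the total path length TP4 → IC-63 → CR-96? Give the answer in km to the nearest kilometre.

TP4→IC-63: c = 0.070026 rad, d = 445.86 km
IC-63→CR-96: c = 0.141083 rad, d = 898.28 km
Total = 445.86 + 898.28 = 1344.13 km

1344 km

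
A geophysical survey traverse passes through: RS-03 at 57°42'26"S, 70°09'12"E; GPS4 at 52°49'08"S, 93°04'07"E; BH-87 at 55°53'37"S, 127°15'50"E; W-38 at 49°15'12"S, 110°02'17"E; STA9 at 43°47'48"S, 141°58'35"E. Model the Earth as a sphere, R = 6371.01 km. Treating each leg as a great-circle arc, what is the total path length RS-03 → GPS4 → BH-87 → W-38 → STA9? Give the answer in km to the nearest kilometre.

RS-03: φ = -57.70722°, λ = +70.15333°
GPS4: φ = -52.81889°, λ = +93.06861°
BH-87: φ = -55.89361°, λ = +127.26389°
W-38: φ = -49.25333°, λ = +110.03806°
STA9: φ = -43.79667°, λ = +141.97639°
RS-03→GPS4: c = 0.241908 rad, d = 1541.20 km
GPS4→BH-87: c = 0.348228 rad, d = 2218.56 km
BH-87→W-38: c = 0.215475 rad, d = 1372.80 km
W-38→STA9: c = 0.391998 rad, d = 2497.42 km
Total = 1541.20 + 2218.56 + 1372.80 + 2497.42 = 7629.98 km

7630 km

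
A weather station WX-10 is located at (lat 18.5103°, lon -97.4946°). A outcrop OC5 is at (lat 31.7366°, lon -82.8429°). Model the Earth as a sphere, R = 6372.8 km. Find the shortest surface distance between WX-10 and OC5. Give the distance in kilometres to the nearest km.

2079 km

Δφ = 13.2263°,  Δλ = 14.6517°
a = sin²(Δφ/2) + cos φ₁ cos φ₂ sin²(Δλ/2) = 0.026376
c = 2·arcsin(√a) = 0.326258 rad = 18.6932°
d = R·c = 6372.8 × 0.326258 = 2079.2 km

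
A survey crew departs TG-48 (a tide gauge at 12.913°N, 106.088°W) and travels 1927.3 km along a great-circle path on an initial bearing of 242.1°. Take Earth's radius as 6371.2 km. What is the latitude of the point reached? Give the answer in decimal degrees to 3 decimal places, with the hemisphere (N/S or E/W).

δ = d/R = 1927.3/6371.2 = 0.302502 rad
φ₂ = arcsin(sin φ₁ cos δ + cos φ₁ sin δ cos θ)
   = arcsin(0.22347·0.95459 + 0.97471·0.29791·-0.46793) = 4.44195°
λ₂ = λ₁ + atan2(sin θ sin δ cos φ₁, cos δ − sin φ₁ sin φ₂) = -121.40001°

4.442°N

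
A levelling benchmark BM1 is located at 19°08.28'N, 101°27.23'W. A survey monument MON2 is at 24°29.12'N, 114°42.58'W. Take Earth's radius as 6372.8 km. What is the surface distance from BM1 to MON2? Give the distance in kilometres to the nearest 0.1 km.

BM1: φ = +19.13800°, λ = -101.45383°
MON2: φ = +24.48533°, λ = -114.70967°
Δφ = 5.3473°,  Δλ = -13.2558°
a = sin²(Δφ/2) + cos φ₁ cos φ₂ sin²(Δλ/2) = 0.013630
c = 2·arcsin(√a) = 0.234028 rad = 13.4088°
d = R·c = 6372.8 × 0.234028 = 1491.4 km

1491.4 km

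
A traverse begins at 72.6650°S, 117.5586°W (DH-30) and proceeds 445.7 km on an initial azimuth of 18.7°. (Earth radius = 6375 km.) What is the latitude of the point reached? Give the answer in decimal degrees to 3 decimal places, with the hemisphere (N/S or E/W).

68.833°S

δ = d/R = 445.7/6375 = 0.069914 rad
φ₂ = arcsin(sin φ₁ cos δ + cos φ₁ sin δ cos θ)
   = arcsin(-0.95458·0.99756 + 0.29796·0.06986·0.94721) = -68.83291°
λ₂ = λ₁ + atan2(sin θ sin δ cos φ₁, cos δ − sin φ₁ sin φ₂) = -114.00248°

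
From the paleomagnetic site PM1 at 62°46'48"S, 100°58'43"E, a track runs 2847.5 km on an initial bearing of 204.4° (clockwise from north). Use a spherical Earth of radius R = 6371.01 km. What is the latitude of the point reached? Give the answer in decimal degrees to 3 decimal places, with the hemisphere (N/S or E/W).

PM1: φ = -62.78000°, λ = +100.97861°
δ = d/R = 2847.5/6371.01 = 0.446946 rad
φ₂ = arcsin(sin φ₁ cos δ + cos φ₁ sin δ cos θ)
   = arcsin(-0.88926·0.90177 + 0.45741·0.43221·-0.91068) = -79.09634°
λ₂ = λ₁ + atan2(sin θ sin δ cos φ₁, cos δ − sin φ₁ sin φ₂) = 30.25861°

79.096°S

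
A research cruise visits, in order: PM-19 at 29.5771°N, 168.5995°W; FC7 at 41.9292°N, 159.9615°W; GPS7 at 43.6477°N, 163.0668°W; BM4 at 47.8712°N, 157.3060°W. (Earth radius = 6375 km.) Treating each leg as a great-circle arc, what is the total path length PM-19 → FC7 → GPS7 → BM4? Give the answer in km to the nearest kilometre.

2544 km

PM-19→FC7: c = 0.247564 rad, d = 1578.22 km
FC7→GPS7: c = 0.049809 rad, d = 317.53 km
GPS7→BM4: c = 0.101701 rad, d = 648.34 km
Total = 1578.22 + 317.53 + 648.34 = 2544.10 km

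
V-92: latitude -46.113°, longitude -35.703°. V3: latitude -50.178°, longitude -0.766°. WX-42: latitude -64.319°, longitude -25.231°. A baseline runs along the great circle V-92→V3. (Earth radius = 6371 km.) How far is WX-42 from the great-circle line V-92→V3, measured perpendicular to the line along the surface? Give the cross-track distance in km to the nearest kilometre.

1691 km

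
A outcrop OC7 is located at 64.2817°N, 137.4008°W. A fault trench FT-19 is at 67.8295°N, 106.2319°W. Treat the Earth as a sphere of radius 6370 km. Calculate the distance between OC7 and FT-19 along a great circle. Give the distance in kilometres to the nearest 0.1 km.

1443.2 km

Δφ = 3.5478°,  Δλ = 31.1689°
a = sin²(Δφ/2) + cos φ₁ cos φ₂ sin²(Δλ/2) = 0.012778
c = 2·arcsin(√a) = 0.226561 rad = 12.9810°
d = R·c = 6370 × 0.226561 = 1443.2 km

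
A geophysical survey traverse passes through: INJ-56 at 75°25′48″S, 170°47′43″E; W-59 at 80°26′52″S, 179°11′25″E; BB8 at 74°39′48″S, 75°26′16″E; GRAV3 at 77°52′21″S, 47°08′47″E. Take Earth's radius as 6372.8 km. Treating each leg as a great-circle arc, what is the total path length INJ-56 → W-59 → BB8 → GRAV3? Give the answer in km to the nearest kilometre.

INJ-56: φ = -75.43000°, λ = +170.79528°
W-59: φ = -80.44778°, λ = +179.19028°
BB8: φ = -74.66333°, λ = +75.43778°
GRAV3: φ = -77.87250°, λ = +47.14639°
INJ-56→W-59: c = 0.092550 rad, d = 589.80 km
W-59→BB8: c = 0.346454 rad, d = 2207.88 km
BB8→GRAV3: c = 0.128194 rad, d = 816.96 km
Total = 589.80 + 2207.88 + 816.96 = 3614.64 km

3615 km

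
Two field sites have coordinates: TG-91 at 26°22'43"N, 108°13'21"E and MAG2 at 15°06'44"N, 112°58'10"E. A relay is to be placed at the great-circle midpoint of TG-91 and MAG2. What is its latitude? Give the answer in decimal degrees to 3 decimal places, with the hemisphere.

TG-91: φ = +26.37861°, λ = +108.22250°
MAG2: φ = +15.11222°, λ = +112.96944°
Bx = cos φ₂ cos Δλ = 0.962106,  By = cos φ₂ sin Δλ = 0.079893
φₘ = atan2(sin φ₁ + sin φ₂, √((cos φ₁ + Bx)² + By²)) = 20.76169°
λₘ = λ₁ + atan2(By, cos φ₁ + Bx) = 110.68470°

20.762°N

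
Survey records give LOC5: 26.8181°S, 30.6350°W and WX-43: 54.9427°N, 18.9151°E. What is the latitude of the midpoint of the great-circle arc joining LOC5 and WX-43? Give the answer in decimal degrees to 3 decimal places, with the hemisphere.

15.350°N

Bx = cos φ₂ cos Δλ = 0.372658,  By = cos φ₂ sin Δλ = 0.437100
φₘ = atan2(sin φ₁ + sin φ₂, √((cos φ₁ + Bx)² + By²)) = 15.34981°
λₘ = λ₁ + atan2(By, cos φ₁ + Bx) = -11.57468°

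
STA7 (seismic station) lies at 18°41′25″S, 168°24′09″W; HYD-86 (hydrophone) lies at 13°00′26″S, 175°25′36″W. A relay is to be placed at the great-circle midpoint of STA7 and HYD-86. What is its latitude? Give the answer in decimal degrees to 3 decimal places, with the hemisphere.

15.877°S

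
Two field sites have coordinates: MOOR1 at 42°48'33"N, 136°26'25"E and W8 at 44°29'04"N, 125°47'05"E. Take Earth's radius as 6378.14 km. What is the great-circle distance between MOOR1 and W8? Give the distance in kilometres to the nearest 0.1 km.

MOOR1: φ = +42.80917°, λ = +136.44028°
W8: φ = +44.48444°, λ = +125.78472°
Δφ = 1.6753°,  Δλ = -10.6556°
a = sin²(Δφ/2) + cos φ₁ cos φ₂ sin²(Δλ/2) = 0.004726
c = 2·arcsin(√a) = 0.137605 rad = 7.8842°
d = R·c = 6378.14 × 0.137605 = 877.7 km

877.7 km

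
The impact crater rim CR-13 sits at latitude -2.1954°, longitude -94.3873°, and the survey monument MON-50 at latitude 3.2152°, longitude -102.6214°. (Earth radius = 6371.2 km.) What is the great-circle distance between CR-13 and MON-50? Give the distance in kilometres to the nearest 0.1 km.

Δφ = 5.4106°,  Δλ = -8.2341°
a = sin²(Δφ/2) + cos φ₁ cos φ₂ sin²(Δλ/2) = 0.007370
c = 2·arcsin(√a) = 0.171912 rad = 9.8498°
d = R·c = 6371.2 × 0.171912 = 1095.3 km

1095.3 km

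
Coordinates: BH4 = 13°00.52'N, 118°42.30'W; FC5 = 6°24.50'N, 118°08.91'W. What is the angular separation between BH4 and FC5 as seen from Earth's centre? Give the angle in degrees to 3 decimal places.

BH4: φ = +13.00867°, λ = -118.70500°
FC5: φ = +6.40833°, λ = -118.14850°
Δφ = -6.6003°,  Δλ = 0.5565°
a = sin²(Δφ/2) + cos φ₁ cos φ₂ sin²(Δλ/2) = 0.003337
c = 2·arcsin(√a) = 0.115594 rad = 6.6231°

6.623°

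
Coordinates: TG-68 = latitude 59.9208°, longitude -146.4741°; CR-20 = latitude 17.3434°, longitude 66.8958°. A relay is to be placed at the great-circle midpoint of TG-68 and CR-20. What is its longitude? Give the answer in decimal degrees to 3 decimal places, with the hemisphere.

Bx = cos φ₂ cos Δλ = -0.797168,  By = cos φ₂ sin Δλ = -0.525035
φₘ = atan2(sin φ₁ + sin φ₂, √((cos φ₁ + Bx)² + By²)) = 62.61378°
λₘ = λ₁ + atan2(By, cos φ₁ + Bx) = 94.11519°

94.115°E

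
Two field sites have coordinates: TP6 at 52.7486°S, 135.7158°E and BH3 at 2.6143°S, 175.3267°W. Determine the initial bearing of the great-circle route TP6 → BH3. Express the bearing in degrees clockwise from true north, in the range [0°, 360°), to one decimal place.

56.7°

Δλ = 48.9575°
y = sin Δλ · cos φ₂ = 0.753438
x = cos φ₁ sin φ₂ − sin φ₁ cos φ₂ cos Δλ = 0.494506
θ = atan2(y, x) = 56.7218° → 56.7218° (mod 360°)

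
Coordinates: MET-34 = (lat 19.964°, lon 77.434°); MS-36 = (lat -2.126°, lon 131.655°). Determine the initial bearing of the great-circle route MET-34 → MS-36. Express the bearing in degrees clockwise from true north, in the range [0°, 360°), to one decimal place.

Δλ = 54.2210°
y = sin Δλ · cos φ₂ = 0.810720
x = cos φ₁ sin φ₂ − sin φ₁ cos φ₂ cos Δλ = -0.234351
θ = atan2(y, x) = 106.1227° → 106.1227° (mod 360°)

106.1°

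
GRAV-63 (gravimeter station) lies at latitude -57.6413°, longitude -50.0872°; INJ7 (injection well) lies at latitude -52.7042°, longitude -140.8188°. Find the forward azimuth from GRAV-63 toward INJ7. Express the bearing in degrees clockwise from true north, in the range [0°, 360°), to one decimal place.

234.5°

Δλ = -90.7316°
y = sin Δλ · cos φ₂ = -0.605881
x = cos φ₁ sin φ₂ − sin φ₁ cos φ₂ cos Δλ = -0.432311
θ = atan2(y, x) = -125.5088° → 234.4912° (mod 360°)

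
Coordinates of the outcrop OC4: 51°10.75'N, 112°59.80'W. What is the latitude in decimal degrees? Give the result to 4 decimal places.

51° + 10.75′/60 = 51 + 0.17917 = 51.1792°

51.1792°N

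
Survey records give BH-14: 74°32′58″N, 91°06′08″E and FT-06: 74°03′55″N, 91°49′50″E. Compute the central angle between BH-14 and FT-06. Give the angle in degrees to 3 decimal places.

0.523°

BH-14: φ = +74.54944°, λ = +91.10222°
FT-06: φ = +74.06528°, λ = +91.83056°
Δφ = -0.4842°,  Δλ = 0.7283°
a = sin²(Δφ/2) + cos φ₁ cos φ₂ sin²(Δλ/2) = 0.000021
c = 2·arcsin(√a) = 0.009123 rad = 0.5227°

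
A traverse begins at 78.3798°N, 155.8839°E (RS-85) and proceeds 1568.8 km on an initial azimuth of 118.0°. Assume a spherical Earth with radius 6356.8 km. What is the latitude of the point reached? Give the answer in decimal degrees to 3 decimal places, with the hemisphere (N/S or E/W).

67.930°N

δ = d/R = 1568.8/6356.8 = 0.246791 rad
φ₂ = arcsin(sin φ₁ cos δ + cos φ₁ sin δ cos θ)
   = arcsin(0.97950·0.96970 + 0.20142·0.24429·-0.46947) = 67.93003°
λ₂ = λ₁ + atan2(sin θ sin δ cos φ₁, cos δ − sin φ₁ sin φ₂) = -169.08196°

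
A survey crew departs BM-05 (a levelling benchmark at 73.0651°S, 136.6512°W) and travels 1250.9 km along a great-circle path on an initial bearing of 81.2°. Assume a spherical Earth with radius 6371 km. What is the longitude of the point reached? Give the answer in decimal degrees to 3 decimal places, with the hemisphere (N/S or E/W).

105.122°W

δ = d/R = 1250.9/6371 = 0.196343 rad
φ₂ = arcsin(sin φ₁ cos δ + cos φ₁ sin δ cos θ)
   = arcsin(-0.95664·0.98079 + 0.29128·0.19508·0.15299) = -68.36675°
λ₂ = λ₁ + atan2(sin θ sin δ cos φ₁, cos δ − sin φ₁ sin φ₂) = -105.12189°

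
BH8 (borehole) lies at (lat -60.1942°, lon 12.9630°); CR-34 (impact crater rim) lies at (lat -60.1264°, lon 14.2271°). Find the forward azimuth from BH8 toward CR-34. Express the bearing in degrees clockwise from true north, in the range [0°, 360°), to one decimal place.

Δλ = 1.2641°
y = sin Δλ · cos φ₂ = 0.010988
x = cos φ₁ sin φ₂ − sin φ₁ cos φ₂ cos Δλ = 0.001078
θ = atan2(y, x) = 84.3962° → 84.3962° (mod 360°)

84.4°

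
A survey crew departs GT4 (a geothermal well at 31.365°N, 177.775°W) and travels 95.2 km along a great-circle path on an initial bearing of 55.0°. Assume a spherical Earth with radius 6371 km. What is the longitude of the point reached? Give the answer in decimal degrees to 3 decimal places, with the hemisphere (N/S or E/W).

176.949°W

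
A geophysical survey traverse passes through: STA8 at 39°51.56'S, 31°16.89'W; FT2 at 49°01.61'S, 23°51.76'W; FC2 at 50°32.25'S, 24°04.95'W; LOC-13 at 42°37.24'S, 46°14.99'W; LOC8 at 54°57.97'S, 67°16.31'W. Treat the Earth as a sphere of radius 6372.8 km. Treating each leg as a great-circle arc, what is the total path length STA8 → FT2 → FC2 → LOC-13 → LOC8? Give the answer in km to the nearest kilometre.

STA8: φ = -39.85933°, λ = -31.28150°
FT2: φ = -49.02683°, λ = -23.86267°
FC2: φ = -50.53750°, λ = -24.08250°
LOC-13: φ = -42.62067°, λ = -46.24983°
LOC8: φ = -54.96617°, λ = -67.27183°
STA8→FT2: c = 0.184581 rad, d = 1176.30 km
FT2→FC2: c = 0.026482 rad, d = 168.77 km
FC2→LOC-13: c = 0.298086 rad, d = 1899.64 km
LOC-13→LOC8: c = 0.321506 rad, d = 2048.89 km
Total = 1176.30 + 168.77 + 1899.64 + 2048.89 = 5293.60 km

5294 km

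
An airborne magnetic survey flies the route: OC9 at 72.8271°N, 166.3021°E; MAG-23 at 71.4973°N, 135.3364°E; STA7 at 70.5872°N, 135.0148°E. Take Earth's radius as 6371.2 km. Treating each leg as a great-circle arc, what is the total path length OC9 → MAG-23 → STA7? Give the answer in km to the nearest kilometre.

1155 km

OC9→MAG-23: c = 0.165256 rad, d = 1052.88 km
MAG-23→STA7: c = 0.015989 rad, d = 101.87 km
Total = 1052.88 + 101.87 = 1154.75 km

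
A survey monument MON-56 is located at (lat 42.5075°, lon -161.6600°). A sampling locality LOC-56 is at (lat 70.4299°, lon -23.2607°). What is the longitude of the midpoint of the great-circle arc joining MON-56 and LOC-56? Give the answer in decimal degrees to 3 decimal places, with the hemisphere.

Bx = cos φ₂ cos Δλ = -0.250480,  By = cos φ₂ sin Δλ = 0.222392
φₘ = atan2(sin φ₁ + sin φ₂, √((cos φ₁ + Bx)² + By²)) = 71.69886°
λₘ = λ₁ + atan2(By, cos φ₁ + Bx) = -137.10295°

137.103°W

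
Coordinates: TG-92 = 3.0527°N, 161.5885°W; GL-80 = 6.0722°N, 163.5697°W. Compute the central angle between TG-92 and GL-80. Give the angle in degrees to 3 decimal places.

Δφ = 3.0195°,  Δλ = -1.9812°
a = sin²(Δφ/2) + cos φ₁ cos φ₂ sin²(Δλ/2) = 0.000991
c = 2·arcsin(√a) = 0.062969 rad = 3.6079°

3.608°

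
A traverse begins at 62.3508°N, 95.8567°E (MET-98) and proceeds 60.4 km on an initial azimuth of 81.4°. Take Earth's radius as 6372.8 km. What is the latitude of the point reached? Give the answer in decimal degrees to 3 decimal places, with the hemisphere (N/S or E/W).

62.427°N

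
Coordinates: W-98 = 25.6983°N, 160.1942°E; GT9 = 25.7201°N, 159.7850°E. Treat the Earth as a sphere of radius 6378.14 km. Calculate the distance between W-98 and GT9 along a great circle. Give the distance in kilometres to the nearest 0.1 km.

41.1 km

Δφ = 0.0218°,  Δλ = -0.4092°
a = sin²(Δφ/2) + cos φ₁ cos φ₂ sin²(Δλ/2) = 0.000010
c = 2·arcsin(√a) = 0.006446 rad = 0.3693°
d = R·c = 6378.14 × 0.006446 = 41.1 km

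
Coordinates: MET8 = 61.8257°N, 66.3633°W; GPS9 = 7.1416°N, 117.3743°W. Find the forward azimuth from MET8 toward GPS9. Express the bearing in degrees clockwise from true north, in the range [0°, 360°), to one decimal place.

237.5°

Δλ = -51.0110°
y = sin Δλ · cos φ₂ = -0.771237
x = cos φ₁ sin φ₂ − sin φ₁ cos φ₂ cos Δλ = -0.491622
θ = atan2(y, x) = -122.5153° → 237.4847° (mod 360°)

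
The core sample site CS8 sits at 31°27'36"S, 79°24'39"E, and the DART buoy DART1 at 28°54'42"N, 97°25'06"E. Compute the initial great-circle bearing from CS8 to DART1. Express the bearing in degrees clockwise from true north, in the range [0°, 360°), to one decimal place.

17.7°

CS8: φ = -31.46000°, λ = +79.41083°
DART1: φ = +28.91167°, λ = +97.41833°
Δλ = 18.0075°
y = sin Δλ · cos φ₂ = 0.270612
x = cos φ₁ sin φ₂ − sin φ₁ cos φ₂ cos Δλ = 0.846872
θ = atan2(y, x) = 17.7209° → 17.7209° (mod 360°)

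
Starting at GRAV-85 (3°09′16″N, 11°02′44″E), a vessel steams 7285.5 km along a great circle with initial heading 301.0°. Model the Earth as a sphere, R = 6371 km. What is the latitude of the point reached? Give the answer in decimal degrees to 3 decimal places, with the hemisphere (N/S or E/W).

29.395°N

GRAV-85: φ = +3.15444°, λ = +11.04556°
δ = d/R = 7285.5/6371 = 1.143541 rad
φ₂ = arcsin(sin φ₁ cos δ + cos φ₁ sin δ cos θ)
   = arcsin(0.05503·0.41437 + 0.99848·0.91011·0.51504) = 29.39524°
λ₂ = λ₁ + atan2(sin θ sin δ cos φ₁, cos δ − sin φ₁ sin φ₂) = -52.51314°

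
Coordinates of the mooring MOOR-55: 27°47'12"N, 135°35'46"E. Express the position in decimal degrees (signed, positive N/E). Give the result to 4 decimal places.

+27.7867°, +135.5961°

lat: 27.7867° N → +27.7867°
lon: 135.5961° E → +135.5961°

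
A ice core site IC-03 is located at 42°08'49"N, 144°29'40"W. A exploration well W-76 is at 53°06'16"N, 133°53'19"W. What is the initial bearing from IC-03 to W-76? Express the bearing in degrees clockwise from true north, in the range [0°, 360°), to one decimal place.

29.3°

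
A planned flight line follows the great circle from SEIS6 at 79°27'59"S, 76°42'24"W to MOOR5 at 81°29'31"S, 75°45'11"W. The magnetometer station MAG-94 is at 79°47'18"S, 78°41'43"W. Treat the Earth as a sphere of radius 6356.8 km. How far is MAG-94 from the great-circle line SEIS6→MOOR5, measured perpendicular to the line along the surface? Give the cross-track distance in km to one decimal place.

41.5 km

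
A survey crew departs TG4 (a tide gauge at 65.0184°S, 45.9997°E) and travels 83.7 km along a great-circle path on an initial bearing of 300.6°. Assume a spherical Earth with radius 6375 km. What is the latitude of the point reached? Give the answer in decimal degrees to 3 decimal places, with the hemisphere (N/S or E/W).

δ = d/R = 83.7/6375 = 0.013129 rad
φ₂ = arcsin(sin φ₁ cos δ + cos φ₁ sin δ cos θ)
   = arcsin(-0.90644·0.99991 + 0.42233·0.01313·0.50904) = -64.62774°
λ₂ = λ₁ + atan2(sin θ sin δ cos φ₁, cos δ − sin φ₁ sin φ₂) = 44.48847°

64.628°S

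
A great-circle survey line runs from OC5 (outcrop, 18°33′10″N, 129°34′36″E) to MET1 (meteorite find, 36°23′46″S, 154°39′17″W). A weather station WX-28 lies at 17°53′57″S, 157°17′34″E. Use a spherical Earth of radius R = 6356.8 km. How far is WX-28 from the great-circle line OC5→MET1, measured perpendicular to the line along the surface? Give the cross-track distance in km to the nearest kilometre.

1019 km

OC5: φ = +18.55278°, λ = +129.57667°
MET1: φ = -36.39611°, λ = -154.65472°
WX-28: φ = -17.89917°, λ = +157.29278°
δ₁₃ = central angle OC5→WX-28 = 0.794214 rad  (haversine)
θ₁₃ = bearing OC5→WX-28 = 141.650°,  θ₁₂ = bearing OC5→MET1 = 128.718°
dₓₜ = R·arcsin(sin δ₁₃ · sin(θ₁₃ − θ₁₂)) = 6356.8·arcsin(0.71331·sin(12.932°)) = 1019.152 km
|dₓₜ| = 1019.152 km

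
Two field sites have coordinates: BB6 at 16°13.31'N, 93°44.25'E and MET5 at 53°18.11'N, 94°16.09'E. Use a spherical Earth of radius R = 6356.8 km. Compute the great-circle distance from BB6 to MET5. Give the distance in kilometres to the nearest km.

BB6: φ = +16.22183°, λ = +93.73750°
MET5: φ = +53.30183°, λ = +94.26817°
Δφ = 37.0800°,  Δλ = 0.5307°
a = sin²(Δφ/2) + cos φ₁ cos φ₂ sin²(Δλ/2) = 0.101115
c = 2·arcsin(√a) = 0.647209 rad = 37.0823°
d = R·c = 6356.8 × 0.647209 = 4114.2 km

4114 km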